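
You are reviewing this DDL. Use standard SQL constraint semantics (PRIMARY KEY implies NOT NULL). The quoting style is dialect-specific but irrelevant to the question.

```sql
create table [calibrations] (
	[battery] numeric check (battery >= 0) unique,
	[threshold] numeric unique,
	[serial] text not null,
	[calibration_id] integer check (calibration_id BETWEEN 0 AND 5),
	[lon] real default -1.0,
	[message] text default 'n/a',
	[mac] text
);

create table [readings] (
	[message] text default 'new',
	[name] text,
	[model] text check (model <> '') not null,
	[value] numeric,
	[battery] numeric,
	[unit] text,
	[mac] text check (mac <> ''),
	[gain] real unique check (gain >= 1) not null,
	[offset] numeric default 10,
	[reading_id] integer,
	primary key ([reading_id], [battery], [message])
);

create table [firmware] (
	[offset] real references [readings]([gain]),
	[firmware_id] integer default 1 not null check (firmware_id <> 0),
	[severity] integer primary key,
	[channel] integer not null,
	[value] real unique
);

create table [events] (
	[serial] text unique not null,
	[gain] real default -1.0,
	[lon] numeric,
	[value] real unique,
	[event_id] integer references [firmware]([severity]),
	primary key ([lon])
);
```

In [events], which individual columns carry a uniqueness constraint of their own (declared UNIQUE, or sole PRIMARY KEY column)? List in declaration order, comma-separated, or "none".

serial, lon, value

- serial: declared UNIQUE → unique.
- gain: no UNIQUE or single-column PK constraint.
- lon: single-column PRIMARY KEY → unique.
- value: declared UNIQUE → unique.
- event_id: no UNIQUE or single-column PK constraint.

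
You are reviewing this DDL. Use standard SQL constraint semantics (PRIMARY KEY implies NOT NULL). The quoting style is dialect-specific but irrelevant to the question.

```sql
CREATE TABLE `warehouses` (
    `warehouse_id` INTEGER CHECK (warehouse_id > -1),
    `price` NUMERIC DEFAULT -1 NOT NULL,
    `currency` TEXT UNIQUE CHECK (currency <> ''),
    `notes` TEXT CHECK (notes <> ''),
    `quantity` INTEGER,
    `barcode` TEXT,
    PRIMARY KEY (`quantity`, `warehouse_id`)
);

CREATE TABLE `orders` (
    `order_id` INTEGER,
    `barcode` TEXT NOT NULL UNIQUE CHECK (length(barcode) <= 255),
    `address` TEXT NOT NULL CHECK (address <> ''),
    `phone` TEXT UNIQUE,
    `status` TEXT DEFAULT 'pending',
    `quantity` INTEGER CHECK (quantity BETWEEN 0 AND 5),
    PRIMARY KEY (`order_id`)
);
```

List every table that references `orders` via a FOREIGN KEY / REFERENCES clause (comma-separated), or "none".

No REFERENCES clause anywhere in the schema names orders.

none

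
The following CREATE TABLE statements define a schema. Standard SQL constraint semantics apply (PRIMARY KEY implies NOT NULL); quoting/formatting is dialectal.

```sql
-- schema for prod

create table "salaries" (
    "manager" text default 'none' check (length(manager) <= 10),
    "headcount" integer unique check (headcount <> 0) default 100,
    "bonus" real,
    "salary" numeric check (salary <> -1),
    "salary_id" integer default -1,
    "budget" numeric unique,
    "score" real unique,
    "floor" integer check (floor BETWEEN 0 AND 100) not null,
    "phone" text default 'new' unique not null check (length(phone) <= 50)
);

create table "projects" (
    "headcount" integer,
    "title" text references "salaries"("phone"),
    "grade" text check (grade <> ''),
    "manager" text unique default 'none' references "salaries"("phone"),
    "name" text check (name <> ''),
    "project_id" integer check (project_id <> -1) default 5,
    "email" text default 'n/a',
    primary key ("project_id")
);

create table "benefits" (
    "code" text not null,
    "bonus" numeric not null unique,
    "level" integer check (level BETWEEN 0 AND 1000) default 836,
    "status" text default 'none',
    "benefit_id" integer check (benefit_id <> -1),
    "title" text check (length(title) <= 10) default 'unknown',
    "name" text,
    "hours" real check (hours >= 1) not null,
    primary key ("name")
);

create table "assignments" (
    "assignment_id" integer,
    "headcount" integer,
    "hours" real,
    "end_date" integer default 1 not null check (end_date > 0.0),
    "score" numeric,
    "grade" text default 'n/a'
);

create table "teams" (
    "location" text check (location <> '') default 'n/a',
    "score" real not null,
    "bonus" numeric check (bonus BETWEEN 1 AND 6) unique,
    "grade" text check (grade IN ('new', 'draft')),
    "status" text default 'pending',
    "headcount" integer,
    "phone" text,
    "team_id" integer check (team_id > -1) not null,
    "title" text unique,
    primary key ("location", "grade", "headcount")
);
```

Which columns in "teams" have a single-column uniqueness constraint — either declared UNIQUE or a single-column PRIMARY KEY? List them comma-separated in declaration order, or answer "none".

bonus, title

- location: part of a composite PRIMARY KEY — only the tuple is unique, not this column on its own.
- score: no UNIQUE or single-column PK constraint.
- bonus: declared UNIQUE → unique.
- grade: part of a composite PRIMARY KEY — only the tuple is unique, not this column on its own.
- status: no UNIQUE or single-column PK constraint.
- headcount: part of a composite PRIMARY KEY — only the tuple is unique, not this column on its own.
- phone: no UNIQUE or single-column PK constraint.
- team_id: no UNIQUE or single-column PK constraint.
- title: declared UNIQUE → unique.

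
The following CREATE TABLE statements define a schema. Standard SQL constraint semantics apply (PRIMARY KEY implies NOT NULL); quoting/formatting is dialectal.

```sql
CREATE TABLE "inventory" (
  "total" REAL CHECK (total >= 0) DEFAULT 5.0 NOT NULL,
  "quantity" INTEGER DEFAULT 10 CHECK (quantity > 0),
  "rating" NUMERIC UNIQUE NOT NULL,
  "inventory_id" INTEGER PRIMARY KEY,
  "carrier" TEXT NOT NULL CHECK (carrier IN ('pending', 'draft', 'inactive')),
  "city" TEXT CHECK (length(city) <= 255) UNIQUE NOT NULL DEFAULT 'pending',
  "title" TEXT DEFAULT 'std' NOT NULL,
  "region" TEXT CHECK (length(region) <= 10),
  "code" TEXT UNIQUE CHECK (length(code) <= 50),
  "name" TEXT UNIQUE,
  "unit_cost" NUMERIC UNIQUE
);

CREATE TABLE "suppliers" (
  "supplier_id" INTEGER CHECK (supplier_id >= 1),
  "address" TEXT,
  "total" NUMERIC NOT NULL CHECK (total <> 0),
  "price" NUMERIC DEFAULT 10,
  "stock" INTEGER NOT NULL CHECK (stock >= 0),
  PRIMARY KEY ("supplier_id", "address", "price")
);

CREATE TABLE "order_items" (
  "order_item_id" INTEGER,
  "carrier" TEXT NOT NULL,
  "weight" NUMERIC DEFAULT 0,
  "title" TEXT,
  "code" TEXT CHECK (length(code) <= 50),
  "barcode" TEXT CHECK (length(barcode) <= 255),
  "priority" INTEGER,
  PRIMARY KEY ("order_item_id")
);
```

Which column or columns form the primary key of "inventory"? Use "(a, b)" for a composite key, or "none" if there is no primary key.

inventory_id

inventory_id is declared PRIMARY KEY inline on the column.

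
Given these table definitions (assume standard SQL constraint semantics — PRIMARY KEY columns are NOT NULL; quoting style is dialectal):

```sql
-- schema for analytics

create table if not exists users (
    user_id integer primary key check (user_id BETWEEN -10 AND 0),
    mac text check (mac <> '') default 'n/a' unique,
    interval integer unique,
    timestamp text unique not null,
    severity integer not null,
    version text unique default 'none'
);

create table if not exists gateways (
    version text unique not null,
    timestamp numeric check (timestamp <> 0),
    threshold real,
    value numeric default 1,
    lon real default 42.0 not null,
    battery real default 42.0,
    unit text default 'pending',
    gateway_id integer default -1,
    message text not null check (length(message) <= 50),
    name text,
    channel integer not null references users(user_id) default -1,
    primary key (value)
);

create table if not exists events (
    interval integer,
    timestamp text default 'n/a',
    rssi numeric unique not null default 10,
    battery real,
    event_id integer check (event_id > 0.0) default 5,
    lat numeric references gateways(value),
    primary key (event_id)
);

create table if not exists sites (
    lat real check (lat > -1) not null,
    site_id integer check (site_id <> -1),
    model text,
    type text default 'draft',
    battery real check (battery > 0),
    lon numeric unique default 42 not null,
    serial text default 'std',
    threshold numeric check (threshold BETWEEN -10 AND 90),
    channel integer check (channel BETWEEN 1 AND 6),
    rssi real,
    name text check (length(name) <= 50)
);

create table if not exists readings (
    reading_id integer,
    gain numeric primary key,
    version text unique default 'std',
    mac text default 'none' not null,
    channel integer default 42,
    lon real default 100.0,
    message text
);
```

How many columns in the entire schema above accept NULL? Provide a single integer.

users: 3 nullable (mac, interval, version — PK (user_id) and explicit NOT NULL columns excluded).
gateways: 6 nullable (timestamp, threshold, battery, unit, gateway_id, name — PK (value) and explicit NOT NULL columns excluded).
events: 4 nullable (interval, timestamp, battery, lat — PK (event_id) and explicit NOT NULL columns excluded).
sites: 9 nullable (site_id, model, type, battery, serial, threshold, channel, rssi, name — PK none and explicit NOT NULL columns excluded).
readings: 5 nullable (reading_id, version, channel, lon, message — PK (gain) and explicit NOT NULL columns excluded).
Total: 3 + 6 + 4 + 9 + 5 = 27.

27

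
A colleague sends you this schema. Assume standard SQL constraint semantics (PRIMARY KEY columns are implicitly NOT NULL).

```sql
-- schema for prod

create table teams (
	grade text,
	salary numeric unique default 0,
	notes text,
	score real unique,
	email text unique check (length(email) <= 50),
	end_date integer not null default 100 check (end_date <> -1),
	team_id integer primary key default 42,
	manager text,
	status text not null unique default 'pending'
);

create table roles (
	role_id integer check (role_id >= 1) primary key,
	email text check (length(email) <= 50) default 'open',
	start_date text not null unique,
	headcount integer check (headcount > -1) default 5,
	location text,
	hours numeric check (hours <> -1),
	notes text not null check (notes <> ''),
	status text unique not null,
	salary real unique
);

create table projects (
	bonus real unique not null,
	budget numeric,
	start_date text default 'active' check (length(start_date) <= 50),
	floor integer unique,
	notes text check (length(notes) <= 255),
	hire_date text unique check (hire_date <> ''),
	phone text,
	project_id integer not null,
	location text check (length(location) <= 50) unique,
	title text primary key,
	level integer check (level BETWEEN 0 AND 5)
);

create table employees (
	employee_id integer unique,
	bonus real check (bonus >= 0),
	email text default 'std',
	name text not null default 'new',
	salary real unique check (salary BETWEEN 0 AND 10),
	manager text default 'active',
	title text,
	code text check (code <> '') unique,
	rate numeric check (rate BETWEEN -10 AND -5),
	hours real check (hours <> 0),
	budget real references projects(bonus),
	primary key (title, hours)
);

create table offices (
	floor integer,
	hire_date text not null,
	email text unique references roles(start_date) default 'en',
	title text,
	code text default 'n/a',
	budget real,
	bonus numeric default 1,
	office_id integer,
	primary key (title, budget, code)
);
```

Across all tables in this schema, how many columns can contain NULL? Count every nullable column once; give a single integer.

teams: 6 nullable (grade, salary, notes, score, email, manager — PK (team_id) and explicit NOT NULL columns excluded).
roles: 5 nullable (email, headcount, location, hours, salary — PK (role_id) and explicit NOT NULL columns excluded).
projects: 8 nullable (budget, start_date, floor, notes, hire_date, phone, location, level — PK (title) and explicit NOT NULL columns excluded).
employees: 8 nullable (employee_id, bonus, email, salary, manager, code, rate, budget — PK (title, hours) and explicit NOT NULL columns excluded).
offices: 4 nullable (floor, email, bonus, office_id — PK (title, budget, code) and explicit NOT NULL columns excluded).
Total: 6 + 5 + 8 + 8 + 4 = 31.

31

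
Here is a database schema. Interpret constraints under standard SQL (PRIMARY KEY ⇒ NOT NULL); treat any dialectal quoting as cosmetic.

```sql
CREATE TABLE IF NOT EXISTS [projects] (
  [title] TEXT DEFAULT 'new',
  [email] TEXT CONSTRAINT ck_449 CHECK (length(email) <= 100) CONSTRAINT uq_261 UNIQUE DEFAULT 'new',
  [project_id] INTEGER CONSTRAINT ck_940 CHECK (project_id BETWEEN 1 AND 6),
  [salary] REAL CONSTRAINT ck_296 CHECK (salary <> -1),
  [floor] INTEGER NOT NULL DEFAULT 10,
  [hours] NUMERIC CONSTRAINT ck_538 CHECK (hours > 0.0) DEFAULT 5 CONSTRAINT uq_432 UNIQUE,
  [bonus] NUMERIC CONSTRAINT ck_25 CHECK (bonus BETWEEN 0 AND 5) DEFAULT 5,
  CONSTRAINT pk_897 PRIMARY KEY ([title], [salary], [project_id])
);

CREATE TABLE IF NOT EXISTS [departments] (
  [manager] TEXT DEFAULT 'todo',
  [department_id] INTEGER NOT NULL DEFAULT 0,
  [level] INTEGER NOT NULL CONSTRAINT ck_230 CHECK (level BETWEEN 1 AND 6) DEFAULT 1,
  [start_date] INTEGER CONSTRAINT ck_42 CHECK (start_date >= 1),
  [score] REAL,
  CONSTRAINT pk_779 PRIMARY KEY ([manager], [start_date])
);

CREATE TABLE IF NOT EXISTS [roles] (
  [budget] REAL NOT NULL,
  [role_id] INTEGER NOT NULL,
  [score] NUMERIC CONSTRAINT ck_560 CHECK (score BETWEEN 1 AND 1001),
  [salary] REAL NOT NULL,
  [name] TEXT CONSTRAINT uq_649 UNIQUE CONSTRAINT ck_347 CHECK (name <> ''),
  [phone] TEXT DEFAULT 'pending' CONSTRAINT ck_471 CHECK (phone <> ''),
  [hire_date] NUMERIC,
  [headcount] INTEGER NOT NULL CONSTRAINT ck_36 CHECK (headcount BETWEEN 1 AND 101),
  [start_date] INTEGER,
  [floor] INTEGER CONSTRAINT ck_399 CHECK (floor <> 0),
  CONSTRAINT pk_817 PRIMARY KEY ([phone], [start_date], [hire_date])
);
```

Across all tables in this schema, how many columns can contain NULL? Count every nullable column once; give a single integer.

7

projects: 3 nullable (email, hours, bonus — PK (title, salary, project_id) and explicit NOT NULL columns excluded).
departments: 1 nullable (score — PK (manager, start_date) and explicit NOT NULL columns excluded).
roles: 3 nullable (score, name, floor — PK (phone, start_date, hire_date) and explicit NOT NULL columns excluded).
Total: 3 + 1 + 3 = 7.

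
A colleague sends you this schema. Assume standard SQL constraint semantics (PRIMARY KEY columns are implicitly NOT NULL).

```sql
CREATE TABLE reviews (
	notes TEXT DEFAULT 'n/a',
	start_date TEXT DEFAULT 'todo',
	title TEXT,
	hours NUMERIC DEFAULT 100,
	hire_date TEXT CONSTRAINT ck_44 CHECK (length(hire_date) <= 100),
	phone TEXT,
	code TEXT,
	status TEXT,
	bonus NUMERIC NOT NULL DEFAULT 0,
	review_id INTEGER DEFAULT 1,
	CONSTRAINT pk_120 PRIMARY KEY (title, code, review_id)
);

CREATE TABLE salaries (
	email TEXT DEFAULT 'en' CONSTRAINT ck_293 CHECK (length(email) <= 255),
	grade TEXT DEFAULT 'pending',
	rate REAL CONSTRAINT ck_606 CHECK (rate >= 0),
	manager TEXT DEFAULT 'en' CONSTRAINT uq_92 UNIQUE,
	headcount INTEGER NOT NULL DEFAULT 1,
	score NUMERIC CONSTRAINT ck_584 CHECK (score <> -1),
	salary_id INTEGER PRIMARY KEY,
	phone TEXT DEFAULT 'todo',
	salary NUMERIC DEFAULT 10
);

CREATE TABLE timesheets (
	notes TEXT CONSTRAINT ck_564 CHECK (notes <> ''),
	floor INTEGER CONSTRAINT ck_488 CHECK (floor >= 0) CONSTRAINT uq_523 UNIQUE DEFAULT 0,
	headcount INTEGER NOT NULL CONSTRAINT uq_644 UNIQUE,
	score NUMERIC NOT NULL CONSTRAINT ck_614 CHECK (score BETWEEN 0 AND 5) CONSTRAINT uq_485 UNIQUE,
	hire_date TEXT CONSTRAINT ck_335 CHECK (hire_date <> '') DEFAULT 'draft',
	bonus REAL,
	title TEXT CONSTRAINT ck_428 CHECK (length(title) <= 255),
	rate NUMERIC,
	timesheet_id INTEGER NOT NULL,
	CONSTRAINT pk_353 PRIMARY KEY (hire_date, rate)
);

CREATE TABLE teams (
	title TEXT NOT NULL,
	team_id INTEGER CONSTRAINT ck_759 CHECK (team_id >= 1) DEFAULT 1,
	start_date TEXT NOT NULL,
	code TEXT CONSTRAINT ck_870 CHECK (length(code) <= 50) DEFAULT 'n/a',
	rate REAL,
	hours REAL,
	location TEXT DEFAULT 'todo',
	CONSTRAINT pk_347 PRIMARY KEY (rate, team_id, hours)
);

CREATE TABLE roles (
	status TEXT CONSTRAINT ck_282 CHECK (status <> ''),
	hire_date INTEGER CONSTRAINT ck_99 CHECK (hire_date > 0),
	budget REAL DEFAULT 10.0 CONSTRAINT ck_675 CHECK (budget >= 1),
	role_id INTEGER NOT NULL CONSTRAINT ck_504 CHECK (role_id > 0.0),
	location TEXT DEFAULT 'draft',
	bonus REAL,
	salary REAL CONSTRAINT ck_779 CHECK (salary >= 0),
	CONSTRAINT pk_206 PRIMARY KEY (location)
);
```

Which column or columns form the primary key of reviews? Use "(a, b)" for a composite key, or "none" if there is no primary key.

A table-level PRIMARY KEY clause names 3 columns: title, code, review_id.
This is a composite key — the combination is unique, not each column individually.

(title, code, review_id)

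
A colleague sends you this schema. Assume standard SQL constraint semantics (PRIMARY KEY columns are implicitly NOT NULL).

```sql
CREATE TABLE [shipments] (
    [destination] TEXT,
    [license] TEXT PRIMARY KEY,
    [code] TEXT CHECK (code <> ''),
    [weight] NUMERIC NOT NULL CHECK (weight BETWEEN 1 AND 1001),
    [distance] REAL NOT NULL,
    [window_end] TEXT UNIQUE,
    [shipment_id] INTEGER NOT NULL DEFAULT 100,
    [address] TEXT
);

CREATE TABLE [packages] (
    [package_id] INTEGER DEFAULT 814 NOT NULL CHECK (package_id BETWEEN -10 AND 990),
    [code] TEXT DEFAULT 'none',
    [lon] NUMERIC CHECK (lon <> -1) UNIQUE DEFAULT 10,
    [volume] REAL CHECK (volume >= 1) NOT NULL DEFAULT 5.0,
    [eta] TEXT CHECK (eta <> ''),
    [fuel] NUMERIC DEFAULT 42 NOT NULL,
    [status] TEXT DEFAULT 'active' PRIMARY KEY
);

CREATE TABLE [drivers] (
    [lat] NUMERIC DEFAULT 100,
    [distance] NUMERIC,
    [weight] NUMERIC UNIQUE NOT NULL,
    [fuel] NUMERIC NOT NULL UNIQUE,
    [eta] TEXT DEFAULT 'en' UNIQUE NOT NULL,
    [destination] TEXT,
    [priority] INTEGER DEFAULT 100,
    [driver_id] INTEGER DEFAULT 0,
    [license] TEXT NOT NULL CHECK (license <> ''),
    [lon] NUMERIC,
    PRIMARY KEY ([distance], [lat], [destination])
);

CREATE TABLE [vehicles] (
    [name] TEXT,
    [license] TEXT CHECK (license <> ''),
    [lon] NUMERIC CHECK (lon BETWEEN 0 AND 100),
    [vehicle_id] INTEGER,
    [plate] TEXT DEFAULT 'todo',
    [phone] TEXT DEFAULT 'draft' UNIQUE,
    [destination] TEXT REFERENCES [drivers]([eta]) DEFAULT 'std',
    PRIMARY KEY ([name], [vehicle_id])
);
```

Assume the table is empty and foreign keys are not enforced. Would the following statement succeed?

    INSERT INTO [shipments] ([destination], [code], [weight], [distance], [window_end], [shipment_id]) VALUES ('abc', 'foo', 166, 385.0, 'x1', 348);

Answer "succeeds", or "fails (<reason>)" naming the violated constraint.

license is omitted from the column list and has no DEFAULT, so it would receive NULL.
But license is part of the PRIMARY KEY (implied NOT NULL).

fails (NOT NULL on license)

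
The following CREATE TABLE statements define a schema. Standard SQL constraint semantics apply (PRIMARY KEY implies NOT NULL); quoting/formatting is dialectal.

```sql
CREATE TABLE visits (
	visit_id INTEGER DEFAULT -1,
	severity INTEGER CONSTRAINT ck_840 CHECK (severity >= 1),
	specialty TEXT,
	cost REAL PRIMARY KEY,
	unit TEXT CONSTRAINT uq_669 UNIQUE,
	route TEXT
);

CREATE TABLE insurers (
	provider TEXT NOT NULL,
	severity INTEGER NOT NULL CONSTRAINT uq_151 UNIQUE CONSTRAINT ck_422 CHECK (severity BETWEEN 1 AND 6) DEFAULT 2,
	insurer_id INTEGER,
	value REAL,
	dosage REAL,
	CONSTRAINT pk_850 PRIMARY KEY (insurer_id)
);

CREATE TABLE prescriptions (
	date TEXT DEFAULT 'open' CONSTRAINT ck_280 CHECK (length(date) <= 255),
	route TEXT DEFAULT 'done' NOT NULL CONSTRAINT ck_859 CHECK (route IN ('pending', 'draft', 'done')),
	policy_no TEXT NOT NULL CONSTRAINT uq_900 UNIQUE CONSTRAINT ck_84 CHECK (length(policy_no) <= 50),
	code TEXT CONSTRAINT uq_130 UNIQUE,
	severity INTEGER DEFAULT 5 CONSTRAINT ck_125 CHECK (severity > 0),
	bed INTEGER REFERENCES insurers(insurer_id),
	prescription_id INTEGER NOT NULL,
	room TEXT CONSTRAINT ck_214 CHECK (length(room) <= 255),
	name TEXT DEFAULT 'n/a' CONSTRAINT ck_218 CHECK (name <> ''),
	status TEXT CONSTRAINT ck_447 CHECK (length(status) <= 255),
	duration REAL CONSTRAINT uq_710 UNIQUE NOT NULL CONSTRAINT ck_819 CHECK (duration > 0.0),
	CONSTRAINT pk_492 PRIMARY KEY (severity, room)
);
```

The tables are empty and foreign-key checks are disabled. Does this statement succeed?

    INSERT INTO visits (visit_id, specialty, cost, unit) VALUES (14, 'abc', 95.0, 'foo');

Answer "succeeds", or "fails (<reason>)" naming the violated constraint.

succeeds

NOT NULL columns: cost is supplied.
No constraint is violated.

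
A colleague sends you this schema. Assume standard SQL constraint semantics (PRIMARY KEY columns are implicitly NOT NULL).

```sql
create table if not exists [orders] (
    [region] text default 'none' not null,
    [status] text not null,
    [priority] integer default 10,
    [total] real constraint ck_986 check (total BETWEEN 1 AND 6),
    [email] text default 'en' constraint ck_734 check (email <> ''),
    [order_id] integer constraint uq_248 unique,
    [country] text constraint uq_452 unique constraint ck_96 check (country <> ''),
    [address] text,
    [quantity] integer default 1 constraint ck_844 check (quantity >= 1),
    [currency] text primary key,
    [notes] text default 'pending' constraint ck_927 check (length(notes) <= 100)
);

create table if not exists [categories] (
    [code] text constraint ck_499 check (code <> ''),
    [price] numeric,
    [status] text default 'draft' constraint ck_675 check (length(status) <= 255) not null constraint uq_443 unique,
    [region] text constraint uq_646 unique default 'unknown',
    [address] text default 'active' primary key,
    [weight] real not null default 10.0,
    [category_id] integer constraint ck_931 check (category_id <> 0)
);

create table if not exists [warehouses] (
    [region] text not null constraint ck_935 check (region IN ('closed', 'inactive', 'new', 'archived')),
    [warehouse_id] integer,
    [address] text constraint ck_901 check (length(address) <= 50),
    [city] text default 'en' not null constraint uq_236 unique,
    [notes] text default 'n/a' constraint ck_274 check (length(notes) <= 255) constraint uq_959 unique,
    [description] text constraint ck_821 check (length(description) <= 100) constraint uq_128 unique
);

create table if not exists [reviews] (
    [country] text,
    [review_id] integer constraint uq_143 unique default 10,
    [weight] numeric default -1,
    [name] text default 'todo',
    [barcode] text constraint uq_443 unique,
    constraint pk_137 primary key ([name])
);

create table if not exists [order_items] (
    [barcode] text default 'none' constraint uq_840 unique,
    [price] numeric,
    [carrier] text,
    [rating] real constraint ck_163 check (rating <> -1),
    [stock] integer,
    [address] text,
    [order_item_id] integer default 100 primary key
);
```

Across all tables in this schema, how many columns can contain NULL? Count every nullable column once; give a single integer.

orders: 8 nullable (priority, total, email, order_id, country, address, quantity, notes — PK (currency) and explicit NOT NULL columns excluded).
categories: 4 nullable (code, price, region, category_id — PK (address) and explicit NOT NULL columns excluded).
warehouses: 4 nullable (warehouse_id, address, notes, description — PK none and explicit NOT NULL columns excluded).
reviews: 4 nullable (country, review_id, weight, barcode — PK (name) and explicit NOT NULL columns excluded).
order_items: 6 nullable (barcode, price, carrier, rating, stock, address — PK (order_item_id) and explicit NOT NULL columns excluded).
Total: 8 + 4 + 4 + 4 + 6 = 26.

26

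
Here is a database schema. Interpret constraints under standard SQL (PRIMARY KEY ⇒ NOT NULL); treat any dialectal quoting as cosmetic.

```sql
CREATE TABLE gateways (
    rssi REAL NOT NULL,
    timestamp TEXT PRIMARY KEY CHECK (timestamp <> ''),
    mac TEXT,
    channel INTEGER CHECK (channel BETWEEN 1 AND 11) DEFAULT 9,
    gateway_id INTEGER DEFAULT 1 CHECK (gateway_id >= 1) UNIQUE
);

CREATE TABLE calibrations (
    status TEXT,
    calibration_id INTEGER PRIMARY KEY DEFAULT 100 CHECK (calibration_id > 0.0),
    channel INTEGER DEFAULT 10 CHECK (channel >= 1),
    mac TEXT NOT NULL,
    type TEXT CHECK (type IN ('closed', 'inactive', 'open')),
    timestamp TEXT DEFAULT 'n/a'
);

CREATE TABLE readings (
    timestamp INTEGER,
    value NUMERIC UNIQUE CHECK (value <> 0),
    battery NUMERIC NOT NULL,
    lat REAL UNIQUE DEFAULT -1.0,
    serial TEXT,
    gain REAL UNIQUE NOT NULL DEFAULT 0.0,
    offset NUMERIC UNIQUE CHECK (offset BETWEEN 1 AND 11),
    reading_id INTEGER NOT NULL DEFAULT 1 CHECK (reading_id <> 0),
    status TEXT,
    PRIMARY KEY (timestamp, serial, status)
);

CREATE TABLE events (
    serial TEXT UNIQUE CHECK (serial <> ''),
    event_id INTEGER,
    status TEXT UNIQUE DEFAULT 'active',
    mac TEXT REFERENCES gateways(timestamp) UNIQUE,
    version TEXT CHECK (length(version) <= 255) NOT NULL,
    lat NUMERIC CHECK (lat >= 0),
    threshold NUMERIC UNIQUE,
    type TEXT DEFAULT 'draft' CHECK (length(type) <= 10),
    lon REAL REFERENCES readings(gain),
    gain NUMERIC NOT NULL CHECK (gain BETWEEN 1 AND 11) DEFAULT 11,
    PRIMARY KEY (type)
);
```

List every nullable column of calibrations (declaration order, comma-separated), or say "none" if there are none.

- status: no NOT NULL constraint applies → nullable.
- calibration_id: part of the PRIMARY KEY, which implies NOT NULL → not nullable.
- channel: CHECK does not forbid NULL (a CHECK constraint passes when its expression is NULL) → nullable.
- mac: declared NOT NULL → not nullable.
- type: CHECK does not forbid NULL (a CHECK constraint passes when its expression is NULL) → nullable.
- timestamp: DEFAULT only fills an omitted column; an explicit NULL is still allowed → nullable.

status, channel, type, timestamp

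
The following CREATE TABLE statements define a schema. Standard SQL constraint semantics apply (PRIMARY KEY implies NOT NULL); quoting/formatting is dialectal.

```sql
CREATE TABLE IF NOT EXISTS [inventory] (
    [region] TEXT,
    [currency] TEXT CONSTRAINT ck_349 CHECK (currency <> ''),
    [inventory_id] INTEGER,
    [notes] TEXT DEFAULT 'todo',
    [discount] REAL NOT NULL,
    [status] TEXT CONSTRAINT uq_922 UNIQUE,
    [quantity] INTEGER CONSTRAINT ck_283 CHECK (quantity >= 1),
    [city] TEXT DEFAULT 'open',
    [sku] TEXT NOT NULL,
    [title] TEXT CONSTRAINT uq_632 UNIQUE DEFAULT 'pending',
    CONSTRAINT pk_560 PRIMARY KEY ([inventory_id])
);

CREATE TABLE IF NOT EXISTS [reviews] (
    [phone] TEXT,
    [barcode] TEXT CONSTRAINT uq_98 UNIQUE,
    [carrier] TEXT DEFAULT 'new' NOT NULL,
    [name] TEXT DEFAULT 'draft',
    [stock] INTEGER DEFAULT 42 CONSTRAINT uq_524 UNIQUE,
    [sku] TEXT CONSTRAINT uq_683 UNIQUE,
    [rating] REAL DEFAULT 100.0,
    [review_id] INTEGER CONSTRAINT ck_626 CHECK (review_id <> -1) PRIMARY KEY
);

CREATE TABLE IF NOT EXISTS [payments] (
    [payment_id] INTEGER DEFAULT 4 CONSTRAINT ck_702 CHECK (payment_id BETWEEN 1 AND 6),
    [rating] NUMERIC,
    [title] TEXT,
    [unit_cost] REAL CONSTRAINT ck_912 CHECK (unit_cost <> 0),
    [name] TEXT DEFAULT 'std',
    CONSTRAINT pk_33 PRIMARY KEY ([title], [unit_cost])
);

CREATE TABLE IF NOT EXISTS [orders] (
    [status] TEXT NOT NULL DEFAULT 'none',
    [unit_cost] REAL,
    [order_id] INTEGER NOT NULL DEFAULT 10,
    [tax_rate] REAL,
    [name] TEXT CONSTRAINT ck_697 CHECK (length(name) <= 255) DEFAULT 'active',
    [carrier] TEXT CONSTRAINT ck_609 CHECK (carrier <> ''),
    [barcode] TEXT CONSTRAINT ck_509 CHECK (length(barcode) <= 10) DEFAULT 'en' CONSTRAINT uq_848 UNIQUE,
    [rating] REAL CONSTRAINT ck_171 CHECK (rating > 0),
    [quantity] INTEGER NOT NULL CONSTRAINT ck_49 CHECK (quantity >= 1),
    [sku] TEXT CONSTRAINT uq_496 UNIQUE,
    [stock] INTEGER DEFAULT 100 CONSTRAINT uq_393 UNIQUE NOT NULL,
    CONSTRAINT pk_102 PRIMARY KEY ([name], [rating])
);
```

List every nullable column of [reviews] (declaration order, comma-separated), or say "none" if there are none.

phone, barcode, name, stock, sku, rating

- phone: no NOT NULL constraint applies → nullable.
- barcode: UNIQUE does not imply NOT NULL → nullable.
- carrier: declared NOT NULL → not nullable.
- name: DEFAULT only fills an omitted column; an explicit NULL is still allowed → nullable.
- stock: UNIQUE does not imply NOT NULL → nullable.
- sku: UNIQUE does not imply NOT NULL → nullable.
- rating: DEFAULT only fills an omitted column; an explicit NULL is still allowed → nullable.
- review_id: part of the PRIMARY KEY, which implies NOT NULL → not nullable.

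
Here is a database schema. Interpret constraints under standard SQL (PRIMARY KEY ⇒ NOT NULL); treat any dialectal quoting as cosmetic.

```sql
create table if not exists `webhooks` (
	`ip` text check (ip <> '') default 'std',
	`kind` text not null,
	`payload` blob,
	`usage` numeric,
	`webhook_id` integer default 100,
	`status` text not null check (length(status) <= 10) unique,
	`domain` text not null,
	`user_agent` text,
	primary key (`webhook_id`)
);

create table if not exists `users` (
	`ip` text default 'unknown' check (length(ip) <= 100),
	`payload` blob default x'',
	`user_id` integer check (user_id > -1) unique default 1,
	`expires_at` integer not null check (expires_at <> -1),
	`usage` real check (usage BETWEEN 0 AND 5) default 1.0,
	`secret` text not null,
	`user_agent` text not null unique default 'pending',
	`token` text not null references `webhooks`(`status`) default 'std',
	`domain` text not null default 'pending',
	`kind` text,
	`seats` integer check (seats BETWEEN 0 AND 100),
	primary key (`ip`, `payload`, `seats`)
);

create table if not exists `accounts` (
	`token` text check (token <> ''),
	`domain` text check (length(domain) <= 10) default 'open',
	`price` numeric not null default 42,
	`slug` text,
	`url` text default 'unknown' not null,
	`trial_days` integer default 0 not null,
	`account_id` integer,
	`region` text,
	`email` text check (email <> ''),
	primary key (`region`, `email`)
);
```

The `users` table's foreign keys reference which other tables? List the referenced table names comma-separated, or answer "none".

webhooks

- token REFERENCES webhooks(status).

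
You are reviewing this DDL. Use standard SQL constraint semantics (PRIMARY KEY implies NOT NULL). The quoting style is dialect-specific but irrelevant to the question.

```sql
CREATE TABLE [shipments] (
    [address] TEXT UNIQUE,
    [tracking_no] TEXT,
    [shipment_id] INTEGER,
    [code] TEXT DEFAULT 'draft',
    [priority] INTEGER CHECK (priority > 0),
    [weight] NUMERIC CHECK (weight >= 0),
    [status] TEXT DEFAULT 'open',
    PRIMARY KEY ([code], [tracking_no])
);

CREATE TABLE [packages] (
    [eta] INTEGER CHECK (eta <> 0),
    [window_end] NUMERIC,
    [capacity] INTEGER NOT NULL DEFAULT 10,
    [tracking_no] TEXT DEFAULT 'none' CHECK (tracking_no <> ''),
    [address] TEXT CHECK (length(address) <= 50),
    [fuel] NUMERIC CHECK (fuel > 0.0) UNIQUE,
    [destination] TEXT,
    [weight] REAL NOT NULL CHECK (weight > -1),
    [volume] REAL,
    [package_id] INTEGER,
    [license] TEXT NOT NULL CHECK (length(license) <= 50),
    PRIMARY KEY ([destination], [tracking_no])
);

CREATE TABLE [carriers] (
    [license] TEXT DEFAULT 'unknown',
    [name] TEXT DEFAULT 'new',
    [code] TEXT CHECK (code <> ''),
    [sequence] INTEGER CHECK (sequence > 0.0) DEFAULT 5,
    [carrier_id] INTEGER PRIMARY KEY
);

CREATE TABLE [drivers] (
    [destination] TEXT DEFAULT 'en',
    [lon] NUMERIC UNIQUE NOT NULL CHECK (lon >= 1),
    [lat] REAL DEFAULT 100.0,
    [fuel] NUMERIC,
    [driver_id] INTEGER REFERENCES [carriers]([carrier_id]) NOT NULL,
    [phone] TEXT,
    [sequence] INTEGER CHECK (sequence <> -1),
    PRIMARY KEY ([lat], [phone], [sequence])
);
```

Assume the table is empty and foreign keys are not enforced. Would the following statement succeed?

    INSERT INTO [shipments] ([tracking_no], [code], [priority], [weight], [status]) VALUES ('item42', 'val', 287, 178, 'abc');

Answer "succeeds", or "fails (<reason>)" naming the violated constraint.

NOT NULL columns: code is supplied; tracking_no is supplied.
CHECK constraints: 287 satisfies (priority > 0); 178 satisfies (weight >= 0).
No constraint is violated.

succeeds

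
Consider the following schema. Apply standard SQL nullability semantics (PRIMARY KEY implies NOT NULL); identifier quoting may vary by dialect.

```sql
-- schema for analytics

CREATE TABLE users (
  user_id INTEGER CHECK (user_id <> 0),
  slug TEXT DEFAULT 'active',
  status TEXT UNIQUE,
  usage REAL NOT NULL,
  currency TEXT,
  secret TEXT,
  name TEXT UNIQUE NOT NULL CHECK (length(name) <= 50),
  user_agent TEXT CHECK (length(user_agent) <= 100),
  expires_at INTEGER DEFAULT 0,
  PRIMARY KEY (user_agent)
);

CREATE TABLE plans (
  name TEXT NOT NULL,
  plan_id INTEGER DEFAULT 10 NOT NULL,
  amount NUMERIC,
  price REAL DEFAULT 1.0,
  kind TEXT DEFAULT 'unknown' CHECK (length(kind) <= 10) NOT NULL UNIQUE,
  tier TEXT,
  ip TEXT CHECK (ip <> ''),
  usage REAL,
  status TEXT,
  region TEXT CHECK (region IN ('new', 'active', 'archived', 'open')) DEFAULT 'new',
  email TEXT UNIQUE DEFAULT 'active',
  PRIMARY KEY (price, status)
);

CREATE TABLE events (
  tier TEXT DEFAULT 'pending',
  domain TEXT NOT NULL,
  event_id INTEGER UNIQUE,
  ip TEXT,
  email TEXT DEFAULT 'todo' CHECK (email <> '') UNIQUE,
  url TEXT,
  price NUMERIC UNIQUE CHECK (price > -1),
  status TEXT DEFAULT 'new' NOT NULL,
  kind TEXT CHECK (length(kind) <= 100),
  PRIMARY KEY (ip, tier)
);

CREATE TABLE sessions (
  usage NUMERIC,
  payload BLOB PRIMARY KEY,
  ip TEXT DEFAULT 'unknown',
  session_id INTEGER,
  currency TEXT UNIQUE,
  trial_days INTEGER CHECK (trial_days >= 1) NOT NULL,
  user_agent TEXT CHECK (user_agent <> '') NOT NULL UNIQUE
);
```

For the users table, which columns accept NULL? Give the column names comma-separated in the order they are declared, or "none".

- user_id: CHECK does not forbid NULL (a CHECK constraint passes when its expression is NULL) → nullable.
- slug: DEFAULT only fills an omitted column; an explicit NULL is still allowed → nullable.
- status: UNIQUE does not imply NOT NULL → nullable.
- usage: declared NOT NULL → not nullable.
- currency: no NOT NULL constraint applies → nullable.
- secret: no NOT NULL constraint applies → nullable.
- name: declared NOT NULL → not nullable.
- user_agent: part of the PRIMARY KEY, which implies NOT NULL → not nullable.
- expires_at: DEFAULT only fills an omitted column; an explicit NULL is still allowed → nullable.

user_id, slug, status, currency, secret, expires_at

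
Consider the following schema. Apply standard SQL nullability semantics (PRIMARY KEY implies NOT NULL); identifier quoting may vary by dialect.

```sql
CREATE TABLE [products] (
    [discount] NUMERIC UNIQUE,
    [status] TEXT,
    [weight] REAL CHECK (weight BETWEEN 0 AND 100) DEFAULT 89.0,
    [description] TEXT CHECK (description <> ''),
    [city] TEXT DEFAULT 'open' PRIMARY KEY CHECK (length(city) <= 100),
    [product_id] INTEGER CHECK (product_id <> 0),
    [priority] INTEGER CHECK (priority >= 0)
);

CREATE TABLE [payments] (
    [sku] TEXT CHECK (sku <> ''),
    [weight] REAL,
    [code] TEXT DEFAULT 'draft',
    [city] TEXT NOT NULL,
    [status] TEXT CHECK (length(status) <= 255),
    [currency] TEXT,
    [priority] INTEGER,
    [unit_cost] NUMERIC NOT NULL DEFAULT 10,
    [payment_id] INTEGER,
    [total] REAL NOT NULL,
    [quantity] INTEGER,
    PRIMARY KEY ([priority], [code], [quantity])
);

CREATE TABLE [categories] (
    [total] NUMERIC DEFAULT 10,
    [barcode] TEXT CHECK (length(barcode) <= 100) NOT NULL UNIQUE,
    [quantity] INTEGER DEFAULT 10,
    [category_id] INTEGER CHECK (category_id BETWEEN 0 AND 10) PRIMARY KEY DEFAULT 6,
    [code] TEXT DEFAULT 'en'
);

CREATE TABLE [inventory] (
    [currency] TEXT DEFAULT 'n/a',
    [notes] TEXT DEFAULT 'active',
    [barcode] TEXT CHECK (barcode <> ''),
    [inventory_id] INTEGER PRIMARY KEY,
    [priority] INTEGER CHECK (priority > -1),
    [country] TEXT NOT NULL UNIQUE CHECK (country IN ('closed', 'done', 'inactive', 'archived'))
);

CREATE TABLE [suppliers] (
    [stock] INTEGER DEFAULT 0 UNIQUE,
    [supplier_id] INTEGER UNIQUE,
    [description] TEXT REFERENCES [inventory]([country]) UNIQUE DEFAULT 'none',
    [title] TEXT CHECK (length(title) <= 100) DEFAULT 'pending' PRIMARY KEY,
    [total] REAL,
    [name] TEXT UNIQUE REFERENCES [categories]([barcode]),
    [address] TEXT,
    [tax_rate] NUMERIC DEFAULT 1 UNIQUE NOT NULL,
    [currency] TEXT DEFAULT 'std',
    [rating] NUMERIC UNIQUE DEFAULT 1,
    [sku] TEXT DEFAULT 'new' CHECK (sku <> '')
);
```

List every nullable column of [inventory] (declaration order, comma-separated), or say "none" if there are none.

- currency: DEFAULT only fills an omitted column; an explicit NULL is still allowed → nullable.
- notes: DEFAULT only fills an omitted column; an explicit NULL is still allowed → nullable.
- barcode: CHECK does not forbid NULL (a CHECK constraint passes when its expression is NULL) → nullable.
- inventory_id: part of the PRIMARY KEY, which implies NOT NULL → not nullable.
- priority: CHECK does not forbid NULL (a CHECK constraint passes when its expression is NULL) → nullable.
- country: declared NOT NULL → not nullable.

currency, notes, barcode, priority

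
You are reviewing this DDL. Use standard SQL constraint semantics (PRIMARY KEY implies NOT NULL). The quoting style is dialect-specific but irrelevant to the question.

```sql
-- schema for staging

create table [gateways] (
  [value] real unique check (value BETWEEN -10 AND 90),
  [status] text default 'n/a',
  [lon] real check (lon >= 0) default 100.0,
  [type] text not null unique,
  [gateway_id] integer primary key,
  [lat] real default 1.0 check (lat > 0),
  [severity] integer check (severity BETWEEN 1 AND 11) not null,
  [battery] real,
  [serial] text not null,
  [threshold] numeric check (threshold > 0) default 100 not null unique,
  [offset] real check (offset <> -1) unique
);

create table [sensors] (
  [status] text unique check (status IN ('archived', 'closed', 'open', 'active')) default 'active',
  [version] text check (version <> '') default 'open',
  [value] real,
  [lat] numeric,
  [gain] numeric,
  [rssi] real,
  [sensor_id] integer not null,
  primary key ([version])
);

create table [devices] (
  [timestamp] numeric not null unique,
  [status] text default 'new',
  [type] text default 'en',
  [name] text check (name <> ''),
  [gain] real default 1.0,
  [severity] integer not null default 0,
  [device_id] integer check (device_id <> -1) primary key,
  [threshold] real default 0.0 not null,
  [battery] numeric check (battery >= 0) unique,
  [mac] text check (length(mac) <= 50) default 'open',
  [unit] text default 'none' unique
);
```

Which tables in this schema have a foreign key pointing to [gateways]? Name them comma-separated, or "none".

none

No REFERENCES clause anywhere in the schema names gateways.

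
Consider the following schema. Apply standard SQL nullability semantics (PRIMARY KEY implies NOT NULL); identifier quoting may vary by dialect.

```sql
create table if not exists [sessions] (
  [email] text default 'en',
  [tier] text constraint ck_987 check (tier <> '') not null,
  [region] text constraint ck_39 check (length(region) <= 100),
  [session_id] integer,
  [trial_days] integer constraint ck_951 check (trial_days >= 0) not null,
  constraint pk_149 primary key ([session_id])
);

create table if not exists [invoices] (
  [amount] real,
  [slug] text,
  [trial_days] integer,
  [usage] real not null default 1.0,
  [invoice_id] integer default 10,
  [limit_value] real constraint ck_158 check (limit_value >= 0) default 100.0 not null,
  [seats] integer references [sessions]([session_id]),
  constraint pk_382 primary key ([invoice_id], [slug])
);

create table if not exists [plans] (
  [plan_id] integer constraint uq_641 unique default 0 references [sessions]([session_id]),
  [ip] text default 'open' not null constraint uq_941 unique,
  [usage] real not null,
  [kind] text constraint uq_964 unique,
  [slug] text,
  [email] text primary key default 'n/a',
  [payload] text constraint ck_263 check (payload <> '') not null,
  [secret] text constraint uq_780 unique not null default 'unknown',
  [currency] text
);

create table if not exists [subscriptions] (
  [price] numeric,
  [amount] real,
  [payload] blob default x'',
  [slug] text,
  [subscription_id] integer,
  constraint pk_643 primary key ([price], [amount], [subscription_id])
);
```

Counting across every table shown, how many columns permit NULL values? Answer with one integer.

sessions: 2 nullable (email, region — PK (session_id) and explicit NOT NULL columns excluded).
invoices: 3 nullable (amount, trial_days, seats — PK (invoice_id, slug) and explicit NOT NULL columns excluded).
plans: 4 nullable (plan_id, kind, slug, currency — PK (email) and explicit NOT NULL columns excluded).
subscriptions: 2 nullable (payload, slug — PK (price, amount, subscription_id) and explicit NOT NULL columns excluded).
Total: 2 + 3 + 4 + 2 = 11.

11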